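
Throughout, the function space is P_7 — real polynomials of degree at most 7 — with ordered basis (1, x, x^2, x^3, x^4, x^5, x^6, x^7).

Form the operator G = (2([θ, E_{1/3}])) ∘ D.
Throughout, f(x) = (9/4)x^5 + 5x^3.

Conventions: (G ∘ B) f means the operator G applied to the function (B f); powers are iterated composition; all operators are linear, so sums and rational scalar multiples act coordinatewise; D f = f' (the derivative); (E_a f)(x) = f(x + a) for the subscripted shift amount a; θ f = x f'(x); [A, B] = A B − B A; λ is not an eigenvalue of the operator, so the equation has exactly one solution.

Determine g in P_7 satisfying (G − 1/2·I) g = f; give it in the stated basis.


write g with unknown coordinates in the stated basis and equate coefficients in (G − 1/2·I) g = f
solving from the highest basis element down gives g = -(9/2)x^5 + 110x^3 + 120x^2 - 840x - 5480/9
check: G g = 60x^3 + 60x^2 - 420x - 2740/9
so G g − 1/2·g = (9/4)x^5 + 5x^3 = f ✓

the result is g(x) = -(9/2)x^5 + 110x^3 + 120x^2 - 840x - 5480/9


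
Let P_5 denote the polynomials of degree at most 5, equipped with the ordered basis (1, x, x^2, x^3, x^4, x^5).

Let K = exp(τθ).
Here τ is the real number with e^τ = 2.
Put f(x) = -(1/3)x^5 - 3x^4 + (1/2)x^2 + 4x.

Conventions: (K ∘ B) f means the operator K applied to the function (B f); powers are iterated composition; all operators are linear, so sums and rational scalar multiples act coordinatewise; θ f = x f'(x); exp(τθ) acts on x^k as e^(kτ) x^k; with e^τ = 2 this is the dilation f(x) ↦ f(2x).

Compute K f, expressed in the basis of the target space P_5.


exp(τθ) x^k = e^(kτ) x^k; with e^τ = 2 this sends x^k to 2^k x^k
x ↦ 2 x
x^2 ↦ 4 x^2
x^4 ↦ 16 x^4
x^5 ↦ 32 x^5
applying this coordinatewise to f: exp(τθ) f = -(32/3)x^5 - 48x^4 + 2x^2 + 8x

the result is g(x) = -(32/3)x^5 - 48x^4 + 2x^2 + 8x


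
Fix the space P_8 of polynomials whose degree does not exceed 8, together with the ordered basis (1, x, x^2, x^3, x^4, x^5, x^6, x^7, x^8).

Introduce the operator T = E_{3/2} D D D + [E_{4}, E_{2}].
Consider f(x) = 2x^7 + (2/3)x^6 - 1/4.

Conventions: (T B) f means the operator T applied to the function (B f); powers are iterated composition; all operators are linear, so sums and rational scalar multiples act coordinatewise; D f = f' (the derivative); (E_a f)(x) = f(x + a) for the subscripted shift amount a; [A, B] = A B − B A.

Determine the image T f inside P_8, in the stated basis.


D f = 14x^6 + 4x^5
D D f = 84x^5 + 20x^4
D D D f = 420x^4 + 80x^3
E_{3/2} (D D D) f = 420x^4 + 2600x^3 + 6030x^2 + 6210x + 9585/4
E_{2} f = 2x^7 + (86/3)x^6 + 176x^5 + 600x^4 + (3680/3)x^3 + 1504x^2 + 1024x + 3581/12
E_{4} E_{2} f = 2x^7 + (254/3)x^6 + 1536x^5 + 15480x^4 + 93600x^3 + 339552x^2 + 684288x + 2363903/4
E_{4} f = 2x^7 + (170/3)x^6 + 688x^5 + 4640x^4 + (56320/3)x^3 + 45568x^2 + 61440x + 425981/12
E_{2} E_{4} f = 2x^7 + (254/3)x^6 + 1536x^5 + 15480x^4 + 93600x^3 + 339552x^2 + 684288x + 2363903/4
[E_{4}, E_{2}] f = 0
(E_{3/2} D D D + [E_{4}, E_{2}]) f = 420x^4 + 2600x^3 + 6030x^2 + 6210x + 9585/4

the result is g(x) = 420x^4 + 2600x^3 + 6030x^2 + 6210x + 9585/4


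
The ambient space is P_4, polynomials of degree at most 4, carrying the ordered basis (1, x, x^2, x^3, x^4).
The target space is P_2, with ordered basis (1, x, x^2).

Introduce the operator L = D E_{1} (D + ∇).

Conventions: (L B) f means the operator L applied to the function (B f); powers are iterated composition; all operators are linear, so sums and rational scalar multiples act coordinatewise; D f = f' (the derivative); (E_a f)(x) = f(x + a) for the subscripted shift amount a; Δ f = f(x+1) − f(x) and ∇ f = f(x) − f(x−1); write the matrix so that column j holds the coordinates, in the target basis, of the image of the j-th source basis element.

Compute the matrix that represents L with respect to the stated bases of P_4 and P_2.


image of 1: 0
image of x: 0
image of x^2: 4
image of x^3: 12x + 9
image of x^4: 24x^2 + 36x + 16
each image's coordinates form column j of the matrix

the matrix is [[0, 0, 4, 9, 16]; [0, 0, 0, 12, 36]; [0, 0, 0, 0, 24]] (rows listed top to bottom)


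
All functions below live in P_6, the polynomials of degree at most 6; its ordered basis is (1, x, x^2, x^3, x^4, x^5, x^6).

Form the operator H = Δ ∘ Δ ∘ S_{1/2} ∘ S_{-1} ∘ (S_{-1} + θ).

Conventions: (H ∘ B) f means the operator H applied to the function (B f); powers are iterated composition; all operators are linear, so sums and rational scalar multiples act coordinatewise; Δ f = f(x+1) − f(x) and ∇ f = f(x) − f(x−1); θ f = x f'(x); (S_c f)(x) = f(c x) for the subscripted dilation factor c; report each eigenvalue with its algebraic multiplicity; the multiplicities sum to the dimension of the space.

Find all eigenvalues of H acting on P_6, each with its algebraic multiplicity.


λ = 0 (multiplicity 7)

image of 1: 0
image of x: 0
image of x^2: 3/2
image of x^3: -(3/2)x - 3/2
image of x^4: (15/4)x^2 + (15/2)x + 35/8
image of x^5: -(5/2)x^3 - (15/2)x^2 - (35/4)x - 15/4
image of x^6: (105/32)x^4 + (105/8)x^3 + (735/32)x^2 + (315/16)x + 217/32
the matrix is upper triangular; its diagonal is (0, 0, 0, 0, 0, 0, 0)
for a triangular matrix the eigenvalues are the diagonal entries, with algebraic multiplicity their repetition count


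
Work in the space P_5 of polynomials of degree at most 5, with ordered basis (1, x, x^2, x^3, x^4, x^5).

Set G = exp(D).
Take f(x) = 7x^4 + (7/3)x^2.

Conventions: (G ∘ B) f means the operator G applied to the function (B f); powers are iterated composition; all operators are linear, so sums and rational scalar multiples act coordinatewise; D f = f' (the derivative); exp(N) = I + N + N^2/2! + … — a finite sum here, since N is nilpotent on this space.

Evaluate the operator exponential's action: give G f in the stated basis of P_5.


the image equals g(x) = 7x^4 + 28x^3 + (133/3)x^2 + (98/3)x + 28/3

order-1 term: 28x^3 + (14/3)x
order-2 term: 42x^2 + 7/3
order-3 term: 28x
order-4 term: 7
the series for exp(D) f terminates at order 4
exp(D) f = 7x^4 + 28x^3 + (133/3)x^2 + (98/3)x + 28/3


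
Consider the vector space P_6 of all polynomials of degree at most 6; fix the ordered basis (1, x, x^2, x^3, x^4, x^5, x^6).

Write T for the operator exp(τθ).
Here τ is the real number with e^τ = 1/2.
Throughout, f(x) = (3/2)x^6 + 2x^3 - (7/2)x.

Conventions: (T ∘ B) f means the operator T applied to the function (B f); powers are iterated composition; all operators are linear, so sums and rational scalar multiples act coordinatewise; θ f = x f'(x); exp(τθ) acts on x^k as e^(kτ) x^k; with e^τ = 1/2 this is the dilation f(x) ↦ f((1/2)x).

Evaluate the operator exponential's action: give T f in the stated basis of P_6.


the image equals g(x) = (3/128)x^6 + (1/4)x^3 - (7/4)x

exp(τθ) x^k = e^(kτ) x^k; with e^τ = 1/2 this sends x^k to (1/2)^k x^k
x ↦ 1/2 x
x^3 ↦ 1/8 x^3
x^6 ↦ 1/64 x^6
applying this coordinatewise to f: exp(τθ) f = (3/128)x^6 + (1/4)x^3 - (7/4)x


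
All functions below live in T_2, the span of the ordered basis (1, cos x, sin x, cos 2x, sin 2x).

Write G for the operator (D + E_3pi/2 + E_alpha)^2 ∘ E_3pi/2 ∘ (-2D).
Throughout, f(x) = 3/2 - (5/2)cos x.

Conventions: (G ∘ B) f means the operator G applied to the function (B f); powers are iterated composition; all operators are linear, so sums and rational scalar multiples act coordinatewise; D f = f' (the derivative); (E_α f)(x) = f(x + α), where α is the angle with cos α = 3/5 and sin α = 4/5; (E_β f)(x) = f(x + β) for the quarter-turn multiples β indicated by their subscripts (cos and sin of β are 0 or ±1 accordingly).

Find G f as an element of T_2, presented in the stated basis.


D f = (5/2)sin x
(-2D) f = -5sin x
E_3pi/2 (-2D) f = 5cos x
D E_3pi/2 (-2D) f = -5sin x
E_3pi/2 E_3pi/2 (-2D) f = 5sin x
E_alpha E_3pi/2 (-2D) f = 3cos x - 4sin x
(D + E_3pi/2 + E_alpha) E_3pi/2 (-2D) f = 3cos x - 4sin x
D (D + E_3pi/2 + E_alpha) E_3pi/2 (-2D) f = -4cos x - 3sin x
E_3pi/2 (D + E_3pi/2 + E_alpha) E_3pi/2 (-2D) f = 4cos x + 3sin x
E_alpha (D + E_3pi/2 + E_alpha) E_3pi/2 (-2D) f = -(7/5)cos x - (24/5)sin x
(D + E_3pi/2 + E_alpha) (D + E_3pi/2 + E_alpha) E_3pi/2 (-2D) f = -(7/5)cos x - (24/5)sin x

g(x) = -(7/5)cos x - (24/5)sin x


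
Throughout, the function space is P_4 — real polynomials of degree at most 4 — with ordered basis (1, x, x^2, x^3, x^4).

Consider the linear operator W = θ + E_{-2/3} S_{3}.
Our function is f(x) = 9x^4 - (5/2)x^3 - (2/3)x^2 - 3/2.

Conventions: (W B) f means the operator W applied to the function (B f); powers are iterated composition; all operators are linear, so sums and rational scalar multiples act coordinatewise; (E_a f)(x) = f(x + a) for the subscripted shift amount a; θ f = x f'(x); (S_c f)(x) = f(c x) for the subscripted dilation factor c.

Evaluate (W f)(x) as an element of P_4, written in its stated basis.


θ f = 36x^4 - (15/2)x^3 - (4/3)x^2
S_{3} f = 729x^4 - (135/2)x^3 - 6x^2 - 3/2
E_{-2/3} S_{3} f = 729x^4 - (4023/2)x^3 + 2073x^2 - 946x + 959/6
(θ + E_{-2/3} S_{3}) f = 765x^4 - 2019x^3 + (6215/3)x^2 - 946x + 959/6

the result is g(x) = 765x^4 - 2019x^3 + (6215/3)x^2 - 946x + 959/6


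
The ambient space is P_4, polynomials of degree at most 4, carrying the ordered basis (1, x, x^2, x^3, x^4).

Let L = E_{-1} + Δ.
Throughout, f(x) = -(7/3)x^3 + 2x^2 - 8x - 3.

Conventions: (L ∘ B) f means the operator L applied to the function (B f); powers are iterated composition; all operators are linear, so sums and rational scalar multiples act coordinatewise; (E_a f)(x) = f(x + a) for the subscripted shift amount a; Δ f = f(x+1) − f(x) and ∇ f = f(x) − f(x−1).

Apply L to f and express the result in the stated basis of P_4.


the image equals g(x) = -(7/3)x^3 + 2x^2 - 22x + 1

E_{-1} f = -(7/3)x^3 + 9x^2 - 19x + 28/3
Δ f = -7x^2 - 3x - 25/3
(E_{-1} + Δ) f = -(7/3)x^3 + 2x^2 - 22x + 1


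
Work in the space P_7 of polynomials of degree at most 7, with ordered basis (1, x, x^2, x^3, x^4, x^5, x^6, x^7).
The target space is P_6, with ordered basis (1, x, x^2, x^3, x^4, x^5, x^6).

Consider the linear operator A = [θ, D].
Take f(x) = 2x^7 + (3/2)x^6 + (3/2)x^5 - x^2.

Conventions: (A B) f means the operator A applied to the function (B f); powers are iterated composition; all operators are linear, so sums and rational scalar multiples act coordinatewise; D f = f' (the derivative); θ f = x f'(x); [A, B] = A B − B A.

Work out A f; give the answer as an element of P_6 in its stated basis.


the image equals g(x) = -14x^6 - 9x^5 - (15/2)x^4 + 2x

D f = 14x^6 + 9x^5 + (15/2)x^4 - 2x
θ D f = 84x^6 + 45x^5 + 30x^4 - 2x
θ f = 14x^7 + 9x^6 + (15/2)x^5 - 2x^2
D θ f = 98x^6 + 54x^5 + (75/2)x^4 - 4x
[θ, D] f = -14x^6 - 9x^5 - (15/2)x^4 + 2x


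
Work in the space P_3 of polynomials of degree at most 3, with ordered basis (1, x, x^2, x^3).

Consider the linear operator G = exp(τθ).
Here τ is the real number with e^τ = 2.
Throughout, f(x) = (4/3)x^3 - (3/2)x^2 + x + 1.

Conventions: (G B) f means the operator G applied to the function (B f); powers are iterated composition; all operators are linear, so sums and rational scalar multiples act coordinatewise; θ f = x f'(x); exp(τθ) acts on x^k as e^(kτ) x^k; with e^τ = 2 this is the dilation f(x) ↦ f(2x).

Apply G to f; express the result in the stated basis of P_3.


exp(τθ) x^k = e^(kτ) x^k; with e^τ = 2 this sends x^k to 2^k x^k
x ↦ 2 x
x^2 ↦ 4 x^2
x^3 ↦ 8 x^3
applying this coordinatewise to f: exp(τθ) f = (32/3)x^3 - 6x^2 + 2x + 1

the result is g(x) = (32/3)x^3 - 6x^2 + 2x + 1


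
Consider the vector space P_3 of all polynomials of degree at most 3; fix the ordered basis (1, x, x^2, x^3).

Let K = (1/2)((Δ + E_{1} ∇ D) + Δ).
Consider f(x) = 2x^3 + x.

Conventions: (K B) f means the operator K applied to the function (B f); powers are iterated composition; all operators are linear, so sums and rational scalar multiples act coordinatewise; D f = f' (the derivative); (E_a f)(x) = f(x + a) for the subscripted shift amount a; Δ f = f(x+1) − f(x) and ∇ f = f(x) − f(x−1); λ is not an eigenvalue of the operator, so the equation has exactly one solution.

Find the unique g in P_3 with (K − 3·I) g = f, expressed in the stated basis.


write g with unknown coordinates in the stated basis and equate coefficients in (K − 3·I) g = f
solving from the highest basis element down gives g = -(2/3)x^3 - (2/3)x^2 - (19/9)x - 46/27
check: K g = -2x^2 - (16/3)x - 46/9
so K g − 3·g = 2x^3 + x = f ✓

the result is g(x) = -(2/3)x^3 - (2/3)x^2 - (19/9)x - 46/27


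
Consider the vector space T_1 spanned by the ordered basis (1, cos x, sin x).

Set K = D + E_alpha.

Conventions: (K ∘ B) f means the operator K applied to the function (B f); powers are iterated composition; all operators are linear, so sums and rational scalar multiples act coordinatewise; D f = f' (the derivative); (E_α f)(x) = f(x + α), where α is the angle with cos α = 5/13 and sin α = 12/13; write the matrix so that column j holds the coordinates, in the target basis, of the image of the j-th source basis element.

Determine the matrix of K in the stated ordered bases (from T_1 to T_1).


the matrix is [[1, 0, 0]; [0, 5/13, 25/13]; [0, -25/13, 5/13]] (rows listed top to bottom)

image of 1: 1
image of cos x: (5/13)cos x - (25/13)sin x
image of sin x: (25/13)cos x + (5/13)sin x
each image's coordinates form column j of the matrix


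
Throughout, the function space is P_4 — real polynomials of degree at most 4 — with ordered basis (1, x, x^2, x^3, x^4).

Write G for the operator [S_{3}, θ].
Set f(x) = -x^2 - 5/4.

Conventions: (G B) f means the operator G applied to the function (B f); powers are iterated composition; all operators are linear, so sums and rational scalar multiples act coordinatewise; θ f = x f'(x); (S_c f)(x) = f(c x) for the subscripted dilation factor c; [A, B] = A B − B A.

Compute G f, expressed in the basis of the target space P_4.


the image equals g(x) = 0

θ f = -2x^2
S_{3} θ f = -18x^2
S_{3} f = -9x^2 - 5/4
θ S_{3} f = -18x^2
[S_{3}, θ] f = 0


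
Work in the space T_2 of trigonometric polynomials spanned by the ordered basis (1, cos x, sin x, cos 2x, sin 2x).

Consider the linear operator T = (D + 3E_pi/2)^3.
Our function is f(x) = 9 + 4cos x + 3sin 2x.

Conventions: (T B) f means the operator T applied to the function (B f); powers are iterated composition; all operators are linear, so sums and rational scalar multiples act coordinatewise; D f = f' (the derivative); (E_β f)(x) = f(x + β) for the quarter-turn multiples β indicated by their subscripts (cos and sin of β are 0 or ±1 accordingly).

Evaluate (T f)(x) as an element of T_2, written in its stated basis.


the result is g(x) = 243 + 256sin x + 138cos 2x + 27sin 2x

D f = -4sin x + 6cos 2x
E_pi/2 f = 9 - 4sin x - 3sin 2x
(3E_pi/2) f = 27 - 12sin x - 9sin 2x
(D + 3E_pi/2) f = 27 - 16sin x + 6cos 2x - 9sin 2x
D (D + 3E_pi/2) f = -16cos x - 18cos 2x - 12sin 2x
E_pi/2 (D + 3E_pi/2) f = 27 - 16cos x - 6cos 2x + 9sin 2x
(3E_pi/2) (D + 3E_pi/2) f = 81 - 48cos x - 18cos 2x + 27sin 2x
(D + 3E_pi/2) (D + 3E_pi/2) f = 81 - 64cos x - 36cos 2x + 15sin 2x
D (D + 3E_pi/2) (D + 3E_pi/2) f = 64sin x + 30cos 2x + 72sin 2x
E_pi/2 (D + 3E_pi/2) (D + 3E_pi/2) f = 81 + 64sin x + 36cos 2x - 15sin 2x
(3E_pi/2) (D + 3E_pi/2) (D + 3E_pi/2) f = 243 + 192sin x + 108cos 2x - 45sin 2x
(D + 3E_pi/2) (D + 3E_pi/2) (D + 3E_pi/2) f = 243 + 256sin x + 138cos 2x + 27sin 2x


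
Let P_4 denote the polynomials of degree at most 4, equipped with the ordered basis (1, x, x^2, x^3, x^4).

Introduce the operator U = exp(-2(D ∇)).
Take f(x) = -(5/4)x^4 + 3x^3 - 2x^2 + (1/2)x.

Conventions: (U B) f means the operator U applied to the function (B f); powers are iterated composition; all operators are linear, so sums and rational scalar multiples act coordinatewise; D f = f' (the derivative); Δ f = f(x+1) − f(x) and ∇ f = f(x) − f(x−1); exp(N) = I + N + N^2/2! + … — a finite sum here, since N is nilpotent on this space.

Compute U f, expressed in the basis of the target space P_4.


the image equals g(x) = -(5/4)x^4 + 3x^3 + 28x^2 - (131/2)x - 24

order-1 term: 30x^2 - 66x + 36
order-2 term: -60
the series for exp(-2(D ∇)) f terminates at order 2
exp(-2(D ∇)) f = -(5/4)x^4 + 3x^3 + 28x^2 - (131/2)x - 24


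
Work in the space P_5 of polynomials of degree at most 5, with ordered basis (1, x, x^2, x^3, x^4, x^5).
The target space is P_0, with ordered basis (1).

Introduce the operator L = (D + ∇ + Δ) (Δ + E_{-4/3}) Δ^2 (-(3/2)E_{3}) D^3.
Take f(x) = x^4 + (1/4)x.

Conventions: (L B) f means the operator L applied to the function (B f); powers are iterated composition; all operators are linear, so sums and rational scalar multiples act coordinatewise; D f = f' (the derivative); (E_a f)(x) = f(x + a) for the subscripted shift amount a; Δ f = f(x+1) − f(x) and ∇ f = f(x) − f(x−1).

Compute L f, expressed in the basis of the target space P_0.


D f = 4x^3 + 1/4
D D f = 12x^2
D D D f = 24x
E_{3} D^3 f = 24x + 72
(-(3/2)E_{3}) D^3 f = -36x - 108
Δ ((-(3/2)E_{3}) D^3) f = -36
Δ Δ ((-(3/2)E_{3}) D^3) f = 0
Δ Δ^2 ((-(3/2)E_{3}) D^3) f = 0
E_{-4/3} Δ^2 ((-(3/2)E_{3}) D^3) f = 0
(Δ + E_{-4/3}) Δ^2 ((-(3/2)E_{3}) D^3) f = 0
D ((Δ + E_{-4/3}) Δ^2) ((-(3/2)E_{3}) D^3) f = 0
∇ ((Δ + E_{-4/3}) Δ^2) ((-(3/2)E_{3}) D^3) f = 0
Δ ((Δ + E_{-4/3}) Δ^2) ((-(3/2)E_{3}) D^3) f = 0
(D + ∇ + Δ) ((Δ + E_{-4/3}) Δ^2) ((-(3/2)E_{3}) D^3) f = 0

g(x) = 0


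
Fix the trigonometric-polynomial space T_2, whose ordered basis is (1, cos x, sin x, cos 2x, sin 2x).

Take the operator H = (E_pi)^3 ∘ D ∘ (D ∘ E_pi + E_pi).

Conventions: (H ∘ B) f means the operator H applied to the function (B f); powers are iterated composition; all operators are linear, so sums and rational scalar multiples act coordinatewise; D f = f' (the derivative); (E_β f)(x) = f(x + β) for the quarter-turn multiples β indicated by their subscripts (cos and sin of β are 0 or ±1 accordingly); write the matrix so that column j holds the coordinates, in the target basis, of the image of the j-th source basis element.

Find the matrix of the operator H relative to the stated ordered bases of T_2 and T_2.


the matrix is [[0, 0, 0, 0, 0]; [0, -1, 1, 0, 0]; [0, -1, -1, 0, 0]; [0, 0, 0, -4, 2]; [0, 0, 0, -2, -4]] (rows listed top to bottom)

image of 1: 0
image of cos x: -cos x - sin x
image of sin x: cos x - sin x
image of cos 2x: -4cos 2x - 2sin 2x
image of sin 2x: 2cos 2x - 4sin 2x
each image's coordinates form column j of the matrix


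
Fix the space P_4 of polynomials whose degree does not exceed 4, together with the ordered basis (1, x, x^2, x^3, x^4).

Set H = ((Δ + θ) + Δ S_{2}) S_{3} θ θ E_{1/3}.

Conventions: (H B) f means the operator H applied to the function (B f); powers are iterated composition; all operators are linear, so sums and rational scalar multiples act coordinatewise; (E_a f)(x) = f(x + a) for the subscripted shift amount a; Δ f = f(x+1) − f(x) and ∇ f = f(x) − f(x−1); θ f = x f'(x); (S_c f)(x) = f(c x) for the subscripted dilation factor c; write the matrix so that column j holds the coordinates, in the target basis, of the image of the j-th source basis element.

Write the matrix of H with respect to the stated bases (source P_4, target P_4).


the matrix is [[0, 9, 186, 2370, 75208/3]; [0, 3, 362, 6922, 874048/9]; [0, 0, 72, 6633, 140988]; [0, 0, 0, 729, 89100]; [0, 0, 0, 0, 5184]] (rows listed top to bottom)

image of 1: 0
image of x: 3x + 9
image of x^2: 72x^2 + 362x + 186
image of x^3: 729x^3 + 6633x^2 + 6922x + 2370
image of x^4: 5184x^4 + 89100x^3 + 140988x^2 + (874048/9)x + 75208/3
each image's coordinates form column j of the matrix


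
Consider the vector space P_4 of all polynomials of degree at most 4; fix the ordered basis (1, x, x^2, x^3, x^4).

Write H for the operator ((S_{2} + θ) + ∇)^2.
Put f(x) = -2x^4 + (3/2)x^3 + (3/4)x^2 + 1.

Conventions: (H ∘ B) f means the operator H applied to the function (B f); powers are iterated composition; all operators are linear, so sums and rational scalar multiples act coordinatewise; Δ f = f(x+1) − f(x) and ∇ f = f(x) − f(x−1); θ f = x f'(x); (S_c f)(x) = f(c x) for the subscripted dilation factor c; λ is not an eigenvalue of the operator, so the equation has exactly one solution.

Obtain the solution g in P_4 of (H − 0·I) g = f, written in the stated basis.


g(x) = -(1/200)x^4 + (53/3025)x^3 - (1161/48400)x^2 + (33941/217800)x + 50789/435600

write g with unknown coordinates in the stated basis and equate coefficients in (H − 0·I) g = f
solving from the highest basis element down gives g = -(1/200)x^4 + (53/3025)x^3 - (1161/48400)x^2 + (33941/217800)x + 50789/435600
check: H g = -2x^4 + (3/2)x^3 + (3/4)x^2 + 1
so H g − 0·g = -2x^4 + (3/2)x^3 + (3/4)x^2 + 1 = f ✓


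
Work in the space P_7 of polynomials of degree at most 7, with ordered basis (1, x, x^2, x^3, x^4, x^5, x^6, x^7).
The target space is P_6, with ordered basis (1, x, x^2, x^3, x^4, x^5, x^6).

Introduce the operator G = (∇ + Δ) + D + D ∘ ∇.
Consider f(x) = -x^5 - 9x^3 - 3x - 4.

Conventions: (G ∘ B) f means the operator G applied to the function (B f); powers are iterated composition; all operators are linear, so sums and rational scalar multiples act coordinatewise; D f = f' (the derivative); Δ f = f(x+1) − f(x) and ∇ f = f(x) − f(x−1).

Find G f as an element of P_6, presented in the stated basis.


the result is g(x) = -15x^4 - 20x^3 - 71x^2 - 74x + 3

∇ f = -5x^4 + 10x^3 - 37x^2 + 32x - 13
Δ f = -5x^4 - 10x^3 - 37x^2 - 32x - 13
(∇ + Δ) f = -10x^4 - 74x^2 - 26
D f = -5x^4 - 27x^2 - 3
∇ f = -5x^4 + 10x^3 - 37x^2 + 32x - 13
D ∇ f = -20x^3 + 30x^2 - 74x + 32
((∇ + Δ) + D + D ∘ ∇) f = -15x^4 - 20x^3 - 71x^2 - 74x + 3


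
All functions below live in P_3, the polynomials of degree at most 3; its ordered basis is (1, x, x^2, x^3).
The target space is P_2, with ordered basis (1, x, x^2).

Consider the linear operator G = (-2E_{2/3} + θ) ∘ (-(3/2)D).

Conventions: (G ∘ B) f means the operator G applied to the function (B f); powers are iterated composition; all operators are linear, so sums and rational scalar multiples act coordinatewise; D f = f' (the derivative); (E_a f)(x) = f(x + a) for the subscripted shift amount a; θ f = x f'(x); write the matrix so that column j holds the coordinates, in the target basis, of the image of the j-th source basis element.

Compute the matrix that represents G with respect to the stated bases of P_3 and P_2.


the matrix is [[0, 3, 4, 4]; [0, 0, 3, 12]; [0, 0, 0, 0]] (rows listed top to bottom)

image of 1: 0
image of x: 3
image of x^2: 3x + 4
image of x^3: 12x + 4
each image's coordinates form column j of the matrix


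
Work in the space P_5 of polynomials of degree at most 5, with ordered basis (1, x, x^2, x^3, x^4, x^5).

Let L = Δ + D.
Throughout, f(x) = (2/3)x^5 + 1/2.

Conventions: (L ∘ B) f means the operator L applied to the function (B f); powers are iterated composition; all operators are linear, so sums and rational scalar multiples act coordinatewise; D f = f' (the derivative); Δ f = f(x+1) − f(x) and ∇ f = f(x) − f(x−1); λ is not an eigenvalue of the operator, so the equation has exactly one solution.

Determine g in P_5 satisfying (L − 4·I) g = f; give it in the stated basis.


write g with unknown coordinates in the stated basis and equate coefficients in (L − 4·I) g = f
solving from the highest basis element down gives g = -(1/6)x^5 - (5/12)x^4 - (5/4)x^3 - (35/12)x^2 - (215/48)x - 341/96
check: L g = -(5/3)x^4 - 5x^3 - (35/3)x^2 - (215/12)x - 329/24
so L g − 4·g = (2/3)x^5 + 1/2 = f ✓

the image equals g(x) = -(1/6)x^5 - (5/12)x^4 - (5/4)x^3 - (35/12)x^2 - (215/48)x - 341/96


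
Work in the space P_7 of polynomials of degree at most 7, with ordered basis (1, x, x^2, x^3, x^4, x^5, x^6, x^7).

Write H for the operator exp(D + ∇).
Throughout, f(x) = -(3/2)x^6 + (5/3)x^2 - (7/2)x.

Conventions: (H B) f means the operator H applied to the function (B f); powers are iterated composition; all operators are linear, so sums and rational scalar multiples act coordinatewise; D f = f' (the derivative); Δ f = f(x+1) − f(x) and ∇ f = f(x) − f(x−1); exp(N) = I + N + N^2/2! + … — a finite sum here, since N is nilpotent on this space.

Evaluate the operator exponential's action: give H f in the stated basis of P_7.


the result is g(x) = -(3/2)x^6 - 18x^5 - (135/2)x^4 - 90x^3 - (130/3)x^2 - (143/6)x - 19/2

order-1 term: -18x^5 + (45/2)x^4 - 30x^3 + (45/2)x^2 - (7/3)x - 43/6
order-2 term: -90x^4 + 180x^3 - (495/2)x^2 + 180x - 293/6
order-3 term: -240x^3 + 540x^2 - 630x + 585/2
order-4 term: -360x^2 + 720x - 510
order-5 term: -288x + 360
order-6 term: -96
the series for exp(D + ∇) f terminates at order 6
exp(D + ∇) f = -(3/2)x^6 - 18x^5 - (135/2)x^4 - 90x^3 - (130/3)x^2 - (143/6)x - 19/2


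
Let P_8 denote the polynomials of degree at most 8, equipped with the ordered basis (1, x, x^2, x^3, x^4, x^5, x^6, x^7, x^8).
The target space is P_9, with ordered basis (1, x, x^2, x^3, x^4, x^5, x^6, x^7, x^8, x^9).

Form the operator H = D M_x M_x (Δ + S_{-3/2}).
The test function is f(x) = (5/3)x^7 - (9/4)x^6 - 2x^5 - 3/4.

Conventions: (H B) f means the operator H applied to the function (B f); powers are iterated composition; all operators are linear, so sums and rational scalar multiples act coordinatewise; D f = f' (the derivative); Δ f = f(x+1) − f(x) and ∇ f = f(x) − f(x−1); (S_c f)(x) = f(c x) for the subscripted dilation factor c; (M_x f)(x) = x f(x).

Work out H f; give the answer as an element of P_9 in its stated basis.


g(x) = -(32805/128)x^8 - (10723/96)x^7 + (4109/16)x^6 + (175/2)x^5 - (100/3)x^4 - 75x^3 - (71/2)x^2 - (20/3)x

Δ f = (35/3)x^6 + (43/2)x^5 + (175/12)x^4 - (20/3)x^3 - (75/4)x^2 - (71/6)x - 31/12
S_{-3/2} f = -(3645/128)x^7 - (6561/256)x^6 + (243/16)x^5 - 3/4
(Δ + S_{-3/2}) f = -(3645/128)x^7 - (10723/768)x^6 + (587/16)x^5 + (175/12)x^4 - (20/3)x^3 - (75/4)x^2 - (71/6)x - 10/3
M_x (Δ + S_{-3/2}) f = -(3645/128)x^8 - (10723/768)x^7 + (587/16)x^6 + (175/12)x^5 - (20/3)x^4 - (75/4)x^3 - (71/6)x^2 - (10/3)x
M_x M_x (Δ + S_{-3/2}) f = -(3645/128)x^9 - (10723/768)x^8 + (587/16)x^7 + (175/12)x^6 - (20/3)x^5 - (75/4)x^4 - (71/6)x^3 - (10/3)x^2
D M_x M_x (Δ + S_{-3/2}) f = -(32805/128)x^8 - (10723/96)x^7 + (4109/16)x^6 + (175/2)x^5 - (100/3)x^4 - 75x^3 - (71/2)x^2 - (20/3)x


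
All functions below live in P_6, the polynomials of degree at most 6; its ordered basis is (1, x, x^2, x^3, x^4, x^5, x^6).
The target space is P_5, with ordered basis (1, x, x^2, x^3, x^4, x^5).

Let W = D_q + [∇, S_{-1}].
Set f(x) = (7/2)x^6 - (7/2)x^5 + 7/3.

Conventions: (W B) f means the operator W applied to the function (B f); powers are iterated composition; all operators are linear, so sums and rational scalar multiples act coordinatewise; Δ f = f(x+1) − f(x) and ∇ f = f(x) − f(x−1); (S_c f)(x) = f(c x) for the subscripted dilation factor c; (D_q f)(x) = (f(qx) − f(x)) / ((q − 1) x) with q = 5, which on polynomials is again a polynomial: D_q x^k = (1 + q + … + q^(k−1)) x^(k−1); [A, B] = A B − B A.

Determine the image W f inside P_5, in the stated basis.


D_q f = 13671x^5 - (5467/2)x^4
S_{-1} f = (7/2)x^6 + (7/2)x^5 + 7/3
∇ S_{-1} f = 21x^5 - 35x^4 + 35x^3 - (35/2)x^2 + (7/2)x
∇ f = 21x^5 - 70x^4 + 105x^3 - (175/2)x^2 + (77/2)x - 7
S_{-1} ∇ f = -21x^5 - 70x^4 - 105x^3 - (175/2)x^2 - (77/2)x - 7
[∇, S_{-1}] f = 42x^5 + 35x^4 + 140x^3 + 70x^2 + 42x + 7
(D_q + [∇, S_{-1}]) f = 13713x^5 - (5397/2)x^4 + 140x^3 + 70x^2 + 42x + 7

the image equals g(x) = 13713x^5 - (5397/2)x^4 + 140x^3 + 70x^2 + 42x + 7


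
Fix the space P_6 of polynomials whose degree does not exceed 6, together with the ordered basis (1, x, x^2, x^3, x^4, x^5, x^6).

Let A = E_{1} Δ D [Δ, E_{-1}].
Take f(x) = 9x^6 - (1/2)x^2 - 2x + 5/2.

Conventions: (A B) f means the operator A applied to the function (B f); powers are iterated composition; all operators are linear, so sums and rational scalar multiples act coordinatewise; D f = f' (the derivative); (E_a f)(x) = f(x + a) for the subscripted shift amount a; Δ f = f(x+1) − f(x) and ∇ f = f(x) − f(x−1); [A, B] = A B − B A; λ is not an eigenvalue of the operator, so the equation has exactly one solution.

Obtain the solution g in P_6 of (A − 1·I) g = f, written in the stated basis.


write g with unknown coordinates in the stated basis and equate coefficients in (A − 1·I) g = f
solving from the highest basis element down gives g = -9x^6 + (1/2)x^2 + 2x - 5/2
check: A g = 0
so A g − 1·g = 9x^6 - (1/2)x^2 - 2x + 5/2 = f ✓

g(x) = -9x^6 + (1/2)x^2 + 2x - 5/2


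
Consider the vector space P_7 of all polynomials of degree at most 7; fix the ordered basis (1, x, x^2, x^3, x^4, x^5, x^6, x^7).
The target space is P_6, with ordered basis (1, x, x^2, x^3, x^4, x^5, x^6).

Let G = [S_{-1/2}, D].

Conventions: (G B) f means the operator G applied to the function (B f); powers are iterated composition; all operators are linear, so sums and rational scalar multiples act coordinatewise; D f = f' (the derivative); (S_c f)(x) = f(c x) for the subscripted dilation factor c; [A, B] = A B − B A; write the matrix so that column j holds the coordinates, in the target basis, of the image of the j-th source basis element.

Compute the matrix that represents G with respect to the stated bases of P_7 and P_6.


image of 1: 0
image of x: 3/2
image of x^2: -(3/2)x
image of x^3: (9/8)x^2
image of x^4: -(3/4)x^3
image of x^5: (15/32)x^4
image of x^6: -(9/32)x^5
image of x^7: (21/128)x^6
each image's coordinates form column j of the matrix

the matrix is [[0, 3/2, 0, 0, 0, 0, 0, 0]; [0, 0, -3/2, 0, 0, 0, 0, 0]; [0, 0, 0, 9/8, 0, 0, 0, 0]; [0, 0, 0, 0, -3/4, 0, 0, 0]; [0, 0, 0, 0, 0, 15/32, 0, 0]; [0, 0, 0, 0, 0, 0, -9/32, 0]; [0, 0, 0, 0, 0, 0, 0, 21/128]] (rows listed top to bottom)


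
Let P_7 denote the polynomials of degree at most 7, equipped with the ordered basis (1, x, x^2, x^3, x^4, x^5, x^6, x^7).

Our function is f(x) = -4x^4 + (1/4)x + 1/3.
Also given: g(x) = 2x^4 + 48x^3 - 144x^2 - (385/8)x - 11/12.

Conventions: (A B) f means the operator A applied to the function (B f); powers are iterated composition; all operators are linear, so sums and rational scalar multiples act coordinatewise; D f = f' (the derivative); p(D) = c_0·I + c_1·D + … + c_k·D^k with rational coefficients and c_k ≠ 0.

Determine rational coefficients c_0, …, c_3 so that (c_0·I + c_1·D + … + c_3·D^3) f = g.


c_0 = -1/2, c_1 = -3, c_2 = 3, c_3 = 1/2

D^0 f = -4x^4 + (1/4)x + 1/3
D^1 f = -16x^3 + 1/4
D^2 f = -48x^2
D^3 f = -96x
matching coefficients of g against c_0 f + c_1 Df + … from the top degree down determines the c_i
solution: c_0 = -1/2, c_1 = -3, c_2 = 3, c_3 = 1/2


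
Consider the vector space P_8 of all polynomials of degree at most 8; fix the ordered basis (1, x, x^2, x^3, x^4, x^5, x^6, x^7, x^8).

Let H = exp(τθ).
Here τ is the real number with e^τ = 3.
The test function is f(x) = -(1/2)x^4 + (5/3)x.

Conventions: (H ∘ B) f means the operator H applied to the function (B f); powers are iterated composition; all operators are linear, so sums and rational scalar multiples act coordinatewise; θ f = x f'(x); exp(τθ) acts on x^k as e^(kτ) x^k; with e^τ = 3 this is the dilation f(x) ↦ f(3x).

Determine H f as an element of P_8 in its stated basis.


exp(τθ) x^k = e^(kτ) x^k; with e^τ = 3 this sends x^k to 3^k x^k
x ↦ 3 x
x^4 ↦ 81 x^4
applying this coordinatewise to f: exp(τθ) f = -(81/2)x^4 + 5x

the image equals g(x) = -(81/2)x^4 + 5x


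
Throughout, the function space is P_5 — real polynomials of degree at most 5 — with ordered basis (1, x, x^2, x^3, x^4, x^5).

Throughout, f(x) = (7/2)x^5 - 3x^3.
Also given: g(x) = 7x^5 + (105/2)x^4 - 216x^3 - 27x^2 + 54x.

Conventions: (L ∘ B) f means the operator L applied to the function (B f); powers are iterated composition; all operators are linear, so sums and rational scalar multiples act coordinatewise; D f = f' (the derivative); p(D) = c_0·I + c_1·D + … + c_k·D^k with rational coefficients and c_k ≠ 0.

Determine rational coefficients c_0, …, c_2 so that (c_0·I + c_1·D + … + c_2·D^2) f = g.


D^0 f = (7/2)x^5 - 3x^3
D^1 f = (35/2)x^4 - 9x^2
D^2 f = 70x^3 - 18x
matching coefficients of g against c_0 f + c_1 Df + … from the top degree down determines the c_i
solution: c_0 = 2, c_1 = 3, c_2 = -3

c_0 = 2, c_1 = 3, c_2 = -3


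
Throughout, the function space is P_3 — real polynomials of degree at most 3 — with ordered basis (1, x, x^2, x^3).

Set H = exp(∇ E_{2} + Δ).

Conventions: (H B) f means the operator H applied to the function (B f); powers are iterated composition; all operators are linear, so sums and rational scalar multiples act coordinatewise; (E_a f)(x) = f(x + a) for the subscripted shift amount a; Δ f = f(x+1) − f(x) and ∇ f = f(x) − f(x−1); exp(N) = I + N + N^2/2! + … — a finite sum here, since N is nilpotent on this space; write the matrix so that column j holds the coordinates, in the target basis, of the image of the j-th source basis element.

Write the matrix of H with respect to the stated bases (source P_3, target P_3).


image of 1: 1
image of x: x + 2
image of x^2: x^2 + 4x + 8
image of x^3: x^3 + 6x^2 + 24x + 40
each image's coordinates form column j of the matrix

the matrix is [[1, 2, 8, 40]; [0, 1, 4, 24]; [0, 0, 1, 6]; [0, 0, 0, 1]] (rows listed top to bottom)


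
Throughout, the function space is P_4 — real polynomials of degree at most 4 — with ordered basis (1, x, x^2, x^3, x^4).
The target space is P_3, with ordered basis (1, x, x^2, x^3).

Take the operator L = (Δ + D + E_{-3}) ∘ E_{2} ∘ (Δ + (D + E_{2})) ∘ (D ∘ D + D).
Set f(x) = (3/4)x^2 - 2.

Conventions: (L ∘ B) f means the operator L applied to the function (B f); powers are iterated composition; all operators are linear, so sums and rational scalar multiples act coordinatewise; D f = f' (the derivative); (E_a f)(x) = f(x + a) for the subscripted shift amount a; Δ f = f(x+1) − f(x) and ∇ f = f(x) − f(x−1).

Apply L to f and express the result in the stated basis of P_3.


the image equals g(x) = (3/2)x + 9

D f = (3/2)x
D D f = 3/2
D f = (3/2)x
(D ∘ D + D) f = (3/2)x + 3/2
Δ (D ∘ D + D) f = 3/2
D (D ∘ D + D) f = 3/2
E_{2} (D ∘ D + D) f = (3/2)x + 9/2
(D + E_{2}) (D ∘ D + D) f = (3/2)x + 6
(Δ + (D + E_{2})) (D ∘ D + D) f = (3/2)x + 15/2
E_{2} (Δ + (D + E_{2})) (D ∘ D + D) f = (3/2)x + 21/2
Δ (E_{2} ∘ (Δ + (D + E_{2}))) (D ∘ D + D) f = 3/2
D (E_{2} ∘ (Δ + (D + E_{2}))) (D ∘ D + D) f = 3/2
E_{-3} (E_{2} ∘ (Δ + (D + E_{2}))) (D ∘ D + D) f = (3/2)x + 6
(Δ + D + E_{-3}) (E_{2} ∘ (Δ + (D + E_{2}))) (D ∘ D + D) f = (3/2)x + 9


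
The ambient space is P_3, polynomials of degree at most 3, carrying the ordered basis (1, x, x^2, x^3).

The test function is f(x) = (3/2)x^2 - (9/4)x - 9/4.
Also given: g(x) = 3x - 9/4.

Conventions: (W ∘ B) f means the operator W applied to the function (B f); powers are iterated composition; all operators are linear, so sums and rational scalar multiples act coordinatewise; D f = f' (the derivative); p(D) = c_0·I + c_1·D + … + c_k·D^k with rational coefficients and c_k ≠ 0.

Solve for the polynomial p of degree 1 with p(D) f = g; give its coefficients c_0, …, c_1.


D^0 f = (3/2)x^2 - (9/4)x - 9/4
D^1 f = 3x - 9/4
matching coefficients of g against c_0 f + c_1 Df + … from the top degree down determines the c_i
solution: c_0 = 0, c_1 = 1

c_0 = 0, c_1 = 1


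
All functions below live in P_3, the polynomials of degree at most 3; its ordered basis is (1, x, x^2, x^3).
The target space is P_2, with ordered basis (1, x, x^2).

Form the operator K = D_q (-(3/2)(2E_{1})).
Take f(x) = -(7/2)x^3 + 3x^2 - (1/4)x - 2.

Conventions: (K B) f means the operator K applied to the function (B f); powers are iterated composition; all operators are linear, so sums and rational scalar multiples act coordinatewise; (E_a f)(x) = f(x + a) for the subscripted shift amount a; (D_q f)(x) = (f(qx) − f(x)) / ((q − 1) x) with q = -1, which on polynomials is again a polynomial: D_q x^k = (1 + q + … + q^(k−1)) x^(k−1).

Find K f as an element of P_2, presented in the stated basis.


E_{1} f = -(7/2)x^3 - (15/2)x^2 - (19/4)x - 11/4
(2E_{1}) f = -7x^3 - 15x^2 - (19/2)x - 11/2
(-(3/2)(2E_{1})) f = (21/2)x^3 + (45/2)x^2 + (57/4)x + 33/4
D_q (-(3/2)(2E_{1})) f = (21/2)x^2 + 57/4

the image equals g(x) = (21/2)x^2 + 57/4


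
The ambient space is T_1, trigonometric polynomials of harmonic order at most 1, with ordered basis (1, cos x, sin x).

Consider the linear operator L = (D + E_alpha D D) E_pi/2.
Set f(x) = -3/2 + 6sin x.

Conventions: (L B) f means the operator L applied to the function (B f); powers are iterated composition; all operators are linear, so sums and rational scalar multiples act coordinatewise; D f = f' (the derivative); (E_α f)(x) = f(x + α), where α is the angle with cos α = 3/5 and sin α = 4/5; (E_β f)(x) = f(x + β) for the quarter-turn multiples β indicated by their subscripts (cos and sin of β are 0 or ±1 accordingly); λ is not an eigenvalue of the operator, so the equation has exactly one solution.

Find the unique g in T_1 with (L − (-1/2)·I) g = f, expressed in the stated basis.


the image equals g(x) = -3 + 8cos x + 4sin x

write g with unknown coordinates in the stated basis and equate coefficients in (L − (-1/2)·I) g = f
solving from the highest basis element down gives g = -3 + 8cos x + 4sin x
check: L g = -4cos x + 4sin x
so L g − (-1/2)·g = -3/2 + 6sin x = f ✓


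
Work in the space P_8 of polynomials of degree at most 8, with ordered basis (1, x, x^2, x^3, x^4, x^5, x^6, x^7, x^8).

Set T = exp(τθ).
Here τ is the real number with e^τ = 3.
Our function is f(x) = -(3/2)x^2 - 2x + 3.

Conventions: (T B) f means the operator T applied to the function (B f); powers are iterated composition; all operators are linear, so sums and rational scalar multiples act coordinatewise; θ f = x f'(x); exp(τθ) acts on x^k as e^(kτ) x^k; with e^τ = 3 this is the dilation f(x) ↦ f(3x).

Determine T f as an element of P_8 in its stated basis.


exp(τθ) x^k = e^(kτ) x^k; with e^τ = 3 this sends x^k to 3^k x^k
x ↦ 3 x
x^2 ↦ 9 x^2
applying this coordinatewise to f: exp(τθ) f = -(27/2)x^2 - 6x + 3

g(x) = -(27/2)x^2 - 6x + 3


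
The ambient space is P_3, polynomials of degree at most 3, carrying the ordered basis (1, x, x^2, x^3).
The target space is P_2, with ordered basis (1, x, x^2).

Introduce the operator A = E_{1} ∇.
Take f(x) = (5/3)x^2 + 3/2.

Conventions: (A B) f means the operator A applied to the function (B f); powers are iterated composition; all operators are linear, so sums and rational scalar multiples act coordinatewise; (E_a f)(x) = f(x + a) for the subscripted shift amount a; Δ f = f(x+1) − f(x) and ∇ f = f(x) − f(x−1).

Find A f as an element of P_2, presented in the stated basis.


g(x) = (10/3)x + 5/3

∇ f = (10/3)x - 5/3
E_{1} ∇ f = (10/3)x + 5/3


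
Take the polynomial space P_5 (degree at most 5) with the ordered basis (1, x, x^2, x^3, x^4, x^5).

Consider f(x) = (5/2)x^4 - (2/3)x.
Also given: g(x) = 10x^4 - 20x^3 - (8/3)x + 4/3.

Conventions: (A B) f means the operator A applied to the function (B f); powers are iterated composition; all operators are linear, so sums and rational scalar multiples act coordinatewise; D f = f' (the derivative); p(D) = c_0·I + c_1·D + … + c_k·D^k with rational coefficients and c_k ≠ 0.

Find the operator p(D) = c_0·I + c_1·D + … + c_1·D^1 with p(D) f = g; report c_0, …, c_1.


D^0 f = (5/2)x^4 - (2/3)x
D^1 f = 10x^3 - 2/3
matching coefficients of g against c_0 f + c_1 Df + … from the top degree down determines the c_i
solution: c_0 = 4, c_1 = -2

p(D) = 4·I − 2·D, i.e. c_0 = 4, c_1 = -2


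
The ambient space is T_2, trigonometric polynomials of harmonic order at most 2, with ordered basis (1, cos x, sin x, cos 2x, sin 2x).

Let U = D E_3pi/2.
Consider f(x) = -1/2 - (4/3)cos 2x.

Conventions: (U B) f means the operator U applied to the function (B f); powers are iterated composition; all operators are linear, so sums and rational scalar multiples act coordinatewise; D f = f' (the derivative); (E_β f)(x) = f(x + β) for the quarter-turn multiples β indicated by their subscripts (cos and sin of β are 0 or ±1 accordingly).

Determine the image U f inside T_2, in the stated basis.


the image equals g(x) = -(8/3)sin 2x

E_3pi/2 f = -1/2 + (4/3)cos 2x
D E_3pi/2 f = -(8/3)sin 2x
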